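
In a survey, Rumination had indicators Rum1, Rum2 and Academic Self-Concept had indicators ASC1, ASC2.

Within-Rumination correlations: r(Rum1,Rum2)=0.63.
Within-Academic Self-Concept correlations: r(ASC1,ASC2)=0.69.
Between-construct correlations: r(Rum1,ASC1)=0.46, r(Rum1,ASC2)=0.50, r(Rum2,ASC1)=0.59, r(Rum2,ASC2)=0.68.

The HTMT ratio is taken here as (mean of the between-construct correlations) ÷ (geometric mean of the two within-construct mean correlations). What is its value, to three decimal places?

0.846

Mean heterotrait r = 2.23/4 = 0.5575.
Mean within-Rum = 0.63/1 = 0.6300; mean within-ASC = 0.69/1 = 0.6900.
Geometric mean = √(0.6300 × 0.6900) = 0.6593.
HTMT = 0.5575 / 0.6593 = 0.846.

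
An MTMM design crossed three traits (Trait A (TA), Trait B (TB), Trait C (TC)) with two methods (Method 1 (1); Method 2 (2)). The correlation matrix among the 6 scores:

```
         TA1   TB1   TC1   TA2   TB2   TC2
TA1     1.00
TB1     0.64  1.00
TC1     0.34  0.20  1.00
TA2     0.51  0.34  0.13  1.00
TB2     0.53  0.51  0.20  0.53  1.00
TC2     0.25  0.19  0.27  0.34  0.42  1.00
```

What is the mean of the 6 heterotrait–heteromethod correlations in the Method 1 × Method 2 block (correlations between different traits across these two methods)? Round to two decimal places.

HTHM values (method 1 × method 2): 0.53, 0.25, 0.34, 0.19, 0.13, 0.20; mean = 1.64/6 = 0.27.

0.27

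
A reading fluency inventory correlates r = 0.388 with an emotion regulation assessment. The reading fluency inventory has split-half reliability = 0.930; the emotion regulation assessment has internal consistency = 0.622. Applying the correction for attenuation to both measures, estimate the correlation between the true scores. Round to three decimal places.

0.510

r_true = r_obs / √(r_xx · r_yy) = 0.388 / √(0.930 × 0.622) = 0.388 / √0.578460 = 0.388 / 0.7606 ≈ 0.510.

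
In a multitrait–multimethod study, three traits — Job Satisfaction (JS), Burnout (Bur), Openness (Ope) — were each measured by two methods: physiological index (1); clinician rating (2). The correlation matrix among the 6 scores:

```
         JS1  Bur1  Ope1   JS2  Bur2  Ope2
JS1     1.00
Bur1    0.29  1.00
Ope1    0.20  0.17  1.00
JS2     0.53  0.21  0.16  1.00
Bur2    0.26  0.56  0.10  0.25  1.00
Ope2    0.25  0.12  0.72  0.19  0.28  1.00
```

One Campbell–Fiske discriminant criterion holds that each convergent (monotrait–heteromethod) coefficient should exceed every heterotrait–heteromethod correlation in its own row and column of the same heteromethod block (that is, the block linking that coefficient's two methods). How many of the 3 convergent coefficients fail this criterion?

Each convergent coefficient versus the relevant comparison correlations:
JS (methods 1·2): 0.53 vs {0.26, 0.21, 0.25, 0.16} → pass.
Bur (methods 1·2): 0.56 vs {0.21, 0.26, 0.12, 0.10} → pass.
Ope (methods 1·2): 0.72 vs {0.16, 0.25, 0.10, 0.12} → pass.
0 of 3 fail.

0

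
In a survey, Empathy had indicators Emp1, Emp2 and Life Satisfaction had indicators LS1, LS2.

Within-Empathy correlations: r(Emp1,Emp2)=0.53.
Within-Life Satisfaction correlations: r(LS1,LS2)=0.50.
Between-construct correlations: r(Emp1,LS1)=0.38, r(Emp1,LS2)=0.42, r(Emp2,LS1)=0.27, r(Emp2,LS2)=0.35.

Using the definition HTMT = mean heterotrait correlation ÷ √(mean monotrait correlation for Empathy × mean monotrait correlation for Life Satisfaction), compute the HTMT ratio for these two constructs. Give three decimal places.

Mean heterotrait r = 1.42/4 = 0.3550.
Mean within-Emp = 0.53/1 = 0.5300; mean within-LS = 0.50/1 = 0.5000.
Geometric mean = √(0.5300 × 0.5000) = 0.5148.
HTMT = 0.3550 / 0.5148 = 0.690.

0.690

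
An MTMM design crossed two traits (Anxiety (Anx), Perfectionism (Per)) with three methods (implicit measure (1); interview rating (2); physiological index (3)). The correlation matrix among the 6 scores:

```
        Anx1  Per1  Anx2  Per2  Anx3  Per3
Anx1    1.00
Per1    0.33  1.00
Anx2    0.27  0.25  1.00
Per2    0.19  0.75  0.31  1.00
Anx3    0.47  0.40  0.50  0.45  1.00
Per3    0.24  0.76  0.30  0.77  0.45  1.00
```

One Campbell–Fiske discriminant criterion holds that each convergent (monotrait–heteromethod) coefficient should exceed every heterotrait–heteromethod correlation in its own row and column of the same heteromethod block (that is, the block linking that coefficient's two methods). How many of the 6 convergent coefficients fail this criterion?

Convergent coefficients and their comparison sets:
Anx (methods 1·2): 0.27 vs {0.19, 0.25} → pass.
Anx (methods 1·3): 0.47 vs {0.24, 0.40} → pass.
Anx (methods 2·3): 0.50 vs {0.30, 0.45} → pass.
Per (methods 1·2): 0.75 vs {0.25, 0.19} → pass.
Per (methods 1·3): 0.76 vs {0.40, 0.24} → pass.
Per (methods 2·3): 0.77 vs {0.45, 0.30} → pass.
0 of 6 fail.

0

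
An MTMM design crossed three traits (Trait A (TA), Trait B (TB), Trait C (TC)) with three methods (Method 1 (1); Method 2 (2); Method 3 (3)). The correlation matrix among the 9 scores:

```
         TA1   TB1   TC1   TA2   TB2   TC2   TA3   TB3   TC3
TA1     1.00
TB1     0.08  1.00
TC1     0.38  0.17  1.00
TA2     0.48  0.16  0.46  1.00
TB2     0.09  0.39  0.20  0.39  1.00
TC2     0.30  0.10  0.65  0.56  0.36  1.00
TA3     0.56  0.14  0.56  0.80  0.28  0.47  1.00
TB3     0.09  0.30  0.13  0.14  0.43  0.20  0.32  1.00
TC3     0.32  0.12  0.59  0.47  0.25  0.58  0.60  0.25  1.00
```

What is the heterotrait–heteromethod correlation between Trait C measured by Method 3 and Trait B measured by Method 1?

Different traits and methods: r(TC3, TB1) = 0.12.

0.12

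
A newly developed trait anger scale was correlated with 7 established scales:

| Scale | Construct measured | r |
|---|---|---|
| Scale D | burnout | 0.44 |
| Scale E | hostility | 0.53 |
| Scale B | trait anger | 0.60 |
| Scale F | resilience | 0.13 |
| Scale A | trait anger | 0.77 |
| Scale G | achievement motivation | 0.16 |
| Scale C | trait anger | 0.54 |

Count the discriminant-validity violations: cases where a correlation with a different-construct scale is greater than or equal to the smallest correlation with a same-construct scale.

0

Convergent (same construct = trait anger): Scale B, Scale A, Scale C.
Smallest convergent = 0.54. Discriminant values: 0.44, 0.53, 0.13, 0.16; count ≥ 0.54 → 0.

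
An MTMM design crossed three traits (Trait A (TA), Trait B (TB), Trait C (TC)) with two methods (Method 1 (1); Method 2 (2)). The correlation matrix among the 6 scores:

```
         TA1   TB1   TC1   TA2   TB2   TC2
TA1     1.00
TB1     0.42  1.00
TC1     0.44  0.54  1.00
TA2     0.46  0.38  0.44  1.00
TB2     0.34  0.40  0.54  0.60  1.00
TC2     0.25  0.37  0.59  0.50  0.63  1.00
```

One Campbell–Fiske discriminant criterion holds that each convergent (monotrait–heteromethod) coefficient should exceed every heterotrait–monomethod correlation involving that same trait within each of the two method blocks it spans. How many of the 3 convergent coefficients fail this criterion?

Checking each validity diagonal entry against its comparison values:
TA (methods 1·2): 0.46 vs {0.42, 0.60, 0.44, 0.50} → fail.
TB (methods 1·2): 0.40 vs {0.42, 0.60, 0.54, 0.63} → fail.
TC (methods 1·2): 0.59 vs {0.44, 0.50, 0.54, 0.63} → fail.
3 of 3 fail.

3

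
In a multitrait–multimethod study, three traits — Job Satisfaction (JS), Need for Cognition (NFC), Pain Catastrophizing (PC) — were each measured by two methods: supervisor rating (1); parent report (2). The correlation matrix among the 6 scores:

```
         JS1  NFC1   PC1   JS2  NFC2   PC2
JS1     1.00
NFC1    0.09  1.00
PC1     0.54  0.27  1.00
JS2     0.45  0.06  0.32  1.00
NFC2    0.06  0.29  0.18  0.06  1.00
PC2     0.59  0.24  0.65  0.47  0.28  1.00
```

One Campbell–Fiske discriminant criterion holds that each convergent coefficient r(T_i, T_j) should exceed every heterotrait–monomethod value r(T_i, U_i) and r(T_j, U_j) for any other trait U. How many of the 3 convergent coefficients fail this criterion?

1

Convergent coefficients and their comparison sets:
JS (methods 1·2): 0.45 vs {0.09, 0.06, 0.54, 0.47} → fail.
NFC (methods 1·2): 0.29 vs {0.09, 0.06, 0.27, 0.28} → pass.
PC (methods 1·2): 0.65 vs {0.54, 0.47, 0.27, 0.28} → pass.
1 of 3 fail.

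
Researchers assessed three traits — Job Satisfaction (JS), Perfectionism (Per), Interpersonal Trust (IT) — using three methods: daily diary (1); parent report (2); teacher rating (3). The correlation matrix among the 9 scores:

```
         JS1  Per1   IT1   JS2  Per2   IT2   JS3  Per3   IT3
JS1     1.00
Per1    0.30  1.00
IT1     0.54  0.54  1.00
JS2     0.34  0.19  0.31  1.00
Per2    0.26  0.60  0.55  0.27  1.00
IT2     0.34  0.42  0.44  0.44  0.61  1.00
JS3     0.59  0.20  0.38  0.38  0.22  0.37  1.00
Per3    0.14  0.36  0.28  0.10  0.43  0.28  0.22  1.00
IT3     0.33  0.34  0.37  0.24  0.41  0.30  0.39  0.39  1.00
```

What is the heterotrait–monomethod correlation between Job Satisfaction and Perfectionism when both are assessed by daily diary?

Different traits, same method: r(JS1, Per1) = 0.30.

0.30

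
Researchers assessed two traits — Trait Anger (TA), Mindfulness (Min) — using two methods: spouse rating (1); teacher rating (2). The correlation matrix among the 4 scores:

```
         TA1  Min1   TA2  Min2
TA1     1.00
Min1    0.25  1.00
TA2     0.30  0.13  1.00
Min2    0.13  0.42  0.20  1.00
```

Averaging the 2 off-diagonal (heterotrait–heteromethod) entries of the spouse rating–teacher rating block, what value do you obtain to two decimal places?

HTHM values (method 1 × method 2): 0.13, 0.13; mean = 0.26/2 = 0.13.

0.13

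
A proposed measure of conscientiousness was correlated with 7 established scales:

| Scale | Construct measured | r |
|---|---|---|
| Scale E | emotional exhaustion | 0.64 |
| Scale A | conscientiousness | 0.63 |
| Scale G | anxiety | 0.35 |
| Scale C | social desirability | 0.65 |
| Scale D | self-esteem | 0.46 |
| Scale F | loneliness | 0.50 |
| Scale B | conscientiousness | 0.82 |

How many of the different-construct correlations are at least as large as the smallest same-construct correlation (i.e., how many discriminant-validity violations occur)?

Convergent (same construct = conscientiousness): Scale A, Scale B.
Smallest convergent = 0.63. Discriminant values: 0.64, 0.35, 0.65, 0.46, 0.50; count ≥ 0.63 → 2.

2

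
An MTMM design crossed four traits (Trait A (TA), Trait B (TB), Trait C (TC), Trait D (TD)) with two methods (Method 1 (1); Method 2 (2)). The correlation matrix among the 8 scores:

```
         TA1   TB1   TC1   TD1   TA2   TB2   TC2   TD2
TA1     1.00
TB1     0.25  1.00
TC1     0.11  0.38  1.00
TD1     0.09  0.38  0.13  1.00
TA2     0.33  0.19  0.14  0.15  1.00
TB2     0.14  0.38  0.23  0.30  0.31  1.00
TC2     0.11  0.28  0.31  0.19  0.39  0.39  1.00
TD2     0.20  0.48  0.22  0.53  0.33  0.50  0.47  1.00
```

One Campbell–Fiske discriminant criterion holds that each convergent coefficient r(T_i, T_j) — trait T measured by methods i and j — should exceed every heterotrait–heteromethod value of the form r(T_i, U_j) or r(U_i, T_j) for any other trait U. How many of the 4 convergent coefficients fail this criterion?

1

Convergent coefficients and their comparison sets:
TA (methods 1·2): 0.33 vs {0.14, 0.19, 0.11, 0.14, 0.20, 0.15} → pass.
TB (methods 1·2): 0.38 vs {0.19, 0.14, 0.28, 0.23, 0.48, 0.30} → fail.
TC (methods 1·2): 0.31 vs {0.14, 0.11, 0.23, 0.28, 0.22, 0.19} → pass.
TD (methods 1·2): 0.53 vs {0.15, 0.20, 0.30, 0.48, 0.19, 0.22} → pass.
1 of 4 fail.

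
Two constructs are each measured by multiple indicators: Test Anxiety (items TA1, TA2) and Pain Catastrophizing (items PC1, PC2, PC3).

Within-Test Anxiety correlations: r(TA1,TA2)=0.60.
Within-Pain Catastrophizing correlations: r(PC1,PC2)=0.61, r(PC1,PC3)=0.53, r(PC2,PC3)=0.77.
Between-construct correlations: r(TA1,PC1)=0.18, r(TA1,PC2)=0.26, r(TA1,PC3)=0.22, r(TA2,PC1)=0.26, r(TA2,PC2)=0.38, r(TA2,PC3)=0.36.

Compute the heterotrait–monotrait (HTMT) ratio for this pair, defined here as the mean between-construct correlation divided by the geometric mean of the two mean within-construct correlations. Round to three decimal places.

0.448

Between-construct mean = 1.66/6 = 0.2767.
Mean within-TA = 0.60/1 = 0.6000; mean within-PC = 1.91/3 = 0.6367.
Geometric mean = √(0.6000 × 0.6367) = 0.6181.
HTMT = 0.2767 / 0.6181 = 0.448.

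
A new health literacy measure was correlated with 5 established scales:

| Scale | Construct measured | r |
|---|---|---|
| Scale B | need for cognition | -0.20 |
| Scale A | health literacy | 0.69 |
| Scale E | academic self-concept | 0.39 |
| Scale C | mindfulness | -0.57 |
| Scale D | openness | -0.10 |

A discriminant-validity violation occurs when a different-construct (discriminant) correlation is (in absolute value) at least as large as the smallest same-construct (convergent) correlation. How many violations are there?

0

Convergent (same construct = health literacy): Scale A.
Smallest convergent = 0.69. Discriminant |r|: 0.20, 0.39, 0.57, 0.10; count ≥ 0.69 → 0.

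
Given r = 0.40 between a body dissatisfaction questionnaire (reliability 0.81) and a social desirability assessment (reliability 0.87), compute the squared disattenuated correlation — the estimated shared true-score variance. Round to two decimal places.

Disattenuated r = 0.40 / √(0.81 × 0.87) = 0.40 / 0.8395 = 0.4765.
Shared true-score variance = 0.4765² = 0.2271 ≈ 0.23.

0.23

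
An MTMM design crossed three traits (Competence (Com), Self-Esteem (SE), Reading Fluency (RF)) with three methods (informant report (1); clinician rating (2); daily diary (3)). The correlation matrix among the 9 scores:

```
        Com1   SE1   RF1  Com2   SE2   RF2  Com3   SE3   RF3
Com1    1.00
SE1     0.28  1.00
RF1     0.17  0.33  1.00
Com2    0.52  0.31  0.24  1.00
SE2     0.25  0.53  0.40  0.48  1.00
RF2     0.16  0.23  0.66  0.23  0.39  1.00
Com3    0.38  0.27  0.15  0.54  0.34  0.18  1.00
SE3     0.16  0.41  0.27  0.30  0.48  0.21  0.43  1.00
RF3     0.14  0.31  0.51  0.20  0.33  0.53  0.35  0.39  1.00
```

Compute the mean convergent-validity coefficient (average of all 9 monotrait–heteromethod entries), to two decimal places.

Convergent values: 0.52, 0.38, 0.54, 0.53, 0.41, 0.48, 0.66, 0.51, 0.53; mean = 4.56/9 = 0.51.

0.51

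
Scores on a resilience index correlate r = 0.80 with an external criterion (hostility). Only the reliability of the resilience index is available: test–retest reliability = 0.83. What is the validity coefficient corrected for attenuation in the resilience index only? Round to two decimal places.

Single correction: r_c = r_obs / √r_xx = 0.80 / √0.83 = 0.80 / 0.9110 ≈ 0.88.

0.88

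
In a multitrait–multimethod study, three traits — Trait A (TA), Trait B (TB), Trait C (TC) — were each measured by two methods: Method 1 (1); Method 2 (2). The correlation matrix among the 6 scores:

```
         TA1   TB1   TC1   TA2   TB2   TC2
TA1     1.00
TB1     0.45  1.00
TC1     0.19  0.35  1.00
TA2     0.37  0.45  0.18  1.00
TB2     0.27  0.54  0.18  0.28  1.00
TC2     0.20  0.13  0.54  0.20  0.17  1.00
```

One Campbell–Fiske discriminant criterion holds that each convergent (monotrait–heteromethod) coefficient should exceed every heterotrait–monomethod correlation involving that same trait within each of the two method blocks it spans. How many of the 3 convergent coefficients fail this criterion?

Each convergent coefficient versus the relevant comparison correlations:
TA (methods 1·2): 0.37 vs {0.45, 0.28, 0.19, 0.20} → fail.
TB (methods 1·2): 0.54 vs {0.45, 0.28, 0.35, 0.17} → pass.
TC (methods 1·2): 0.54 vs {0.19, 0.20, 0.35, 0.17} → pass.
1 of 3 fail.

1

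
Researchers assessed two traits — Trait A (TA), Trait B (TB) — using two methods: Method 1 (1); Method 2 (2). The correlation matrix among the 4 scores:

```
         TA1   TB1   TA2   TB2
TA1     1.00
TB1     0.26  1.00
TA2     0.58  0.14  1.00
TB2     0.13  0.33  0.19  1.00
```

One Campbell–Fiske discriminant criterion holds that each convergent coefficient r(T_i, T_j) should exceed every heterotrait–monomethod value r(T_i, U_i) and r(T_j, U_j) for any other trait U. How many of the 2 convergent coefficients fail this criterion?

0

Convergent coefficients and their comparison sets:
TA (methods 1·2): 0.58 vs {0.26, 0.19} → pass.
TB (methods 1·2): 0.33 vs {0.26, 0.19} → pass.
0 of 2 fail.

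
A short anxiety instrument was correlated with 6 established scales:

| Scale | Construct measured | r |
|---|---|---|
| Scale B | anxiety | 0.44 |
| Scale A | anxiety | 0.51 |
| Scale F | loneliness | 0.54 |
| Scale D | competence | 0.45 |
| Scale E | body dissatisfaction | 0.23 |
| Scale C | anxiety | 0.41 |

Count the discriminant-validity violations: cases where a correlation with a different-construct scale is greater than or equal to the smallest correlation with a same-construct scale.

2

Convergent (same construct = anxiety): Scale B, Scale A, Scale C.
Smallest convergent = 0.41. Discriminant values: 0.54, 0.45, 0.23; count ≥ 0.41 → 2.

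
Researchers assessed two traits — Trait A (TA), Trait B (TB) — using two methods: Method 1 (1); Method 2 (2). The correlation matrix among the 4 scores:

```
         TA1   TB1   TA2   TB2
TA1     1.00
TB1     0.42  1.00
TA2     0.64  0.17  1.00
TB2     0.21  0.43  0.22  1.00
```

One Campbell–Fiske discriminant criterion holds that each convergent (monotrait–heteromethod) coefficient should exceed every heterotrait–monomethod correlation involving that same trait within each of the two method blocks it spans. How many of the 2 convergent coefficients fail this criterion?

Checking each validity diagonal entry against its comparison values:
TA (methods 1·2): 0.64 vs {0.42, 0.22} → pass.
TB (methods 1·2): 0.43 vs {0.42, 0.22} → pass.
0 of 2 fail.

0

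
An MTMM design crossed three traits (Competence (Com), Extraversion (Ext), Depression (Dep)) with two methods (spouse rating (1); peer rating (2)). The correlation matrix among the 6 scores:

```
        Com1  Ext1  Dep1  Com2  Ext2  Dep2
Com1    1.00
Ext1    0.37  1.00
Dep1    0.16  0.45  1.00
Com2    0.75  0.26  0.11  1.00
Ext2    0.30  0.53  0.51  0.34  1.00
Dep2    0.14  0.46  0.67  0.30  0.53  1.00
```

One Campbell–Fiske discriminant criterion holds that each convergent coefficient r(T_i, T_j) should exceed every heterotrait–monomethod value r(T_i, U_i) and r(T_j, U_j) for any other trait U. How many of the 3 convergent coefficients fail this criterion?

Checking each validity diagonal entry against its comparison values:
Com (methods 1·2): 0.75 vs {0.37, 0.34, 0.16, 0.30} → pass.
Ext (methods 1·2): 0.53 vs {0.37, 0.34, 0.45, 0.53} → fail.
Dep (methods 1·2): 0.67 vs {0.16, 0.30, 0.45, 0.53} → pass.
1 of 3 fail.

1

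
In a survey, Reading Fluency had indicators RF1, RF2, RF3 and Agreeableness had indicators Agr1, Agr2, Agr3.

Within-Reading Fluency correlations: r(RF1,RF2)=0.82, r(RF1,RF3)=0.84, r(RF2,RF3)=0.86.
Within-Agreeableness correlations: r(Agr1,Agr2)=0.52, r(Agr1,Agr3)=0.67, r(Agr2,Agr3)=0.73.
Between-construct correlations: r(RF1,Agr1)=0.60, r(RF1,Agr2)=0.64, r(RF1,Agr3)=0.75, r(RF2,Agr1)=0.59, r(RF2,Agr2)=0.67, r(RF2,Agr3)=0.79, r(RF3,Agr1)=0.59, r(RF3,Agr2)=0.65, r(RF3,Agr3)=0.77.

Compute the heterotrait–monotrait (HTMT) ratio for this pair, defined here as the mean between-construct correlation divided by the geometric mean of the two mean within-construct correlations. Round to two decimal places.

Between-construct mean = 6.05/9 = 0.6722.
Mean within-RF = 2.52/3 = 0.8400; mean within-Agr = 1.92/3 = 0.6400.
Geometric mean = √(0.8400 × 0.6400) = 0.7332.
HTMT = 0.6722 / 0.7332 = 0.92.

0.92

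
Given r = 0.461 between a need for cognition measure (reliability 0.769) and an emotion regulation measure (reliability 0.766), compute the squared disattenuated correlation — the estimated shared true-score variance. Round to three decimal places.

Disattenuated r = 0.461 / √(0.769 × 0.766) = 0.461 / 0.7675 = 0.6007.
Shared true-score variance = 0.6007² = 0.3608 ≈ 0.361.

0.361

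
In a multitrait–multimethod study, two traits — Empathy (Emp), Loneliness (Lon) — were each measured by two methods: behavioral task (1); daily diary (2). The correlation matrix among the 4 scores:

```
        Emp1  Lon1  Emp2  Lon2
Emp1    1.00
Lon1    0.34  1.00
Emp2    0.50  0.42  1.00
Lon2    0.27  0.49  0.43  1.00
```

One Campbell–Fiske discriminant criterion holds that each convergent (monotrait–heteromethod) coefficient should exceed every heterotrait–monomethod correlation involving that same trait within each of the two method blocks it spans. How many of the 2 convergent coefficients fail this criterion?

0

Each convergent coefficient versus the relevant comparison correlations:
Emp (methods 1·2): 0.50 vs {0.34, 0.43} → pass.
Lon (methods 1·2): 0.49 vs {0.34, 0.43} → pass.
0 of 2 fail.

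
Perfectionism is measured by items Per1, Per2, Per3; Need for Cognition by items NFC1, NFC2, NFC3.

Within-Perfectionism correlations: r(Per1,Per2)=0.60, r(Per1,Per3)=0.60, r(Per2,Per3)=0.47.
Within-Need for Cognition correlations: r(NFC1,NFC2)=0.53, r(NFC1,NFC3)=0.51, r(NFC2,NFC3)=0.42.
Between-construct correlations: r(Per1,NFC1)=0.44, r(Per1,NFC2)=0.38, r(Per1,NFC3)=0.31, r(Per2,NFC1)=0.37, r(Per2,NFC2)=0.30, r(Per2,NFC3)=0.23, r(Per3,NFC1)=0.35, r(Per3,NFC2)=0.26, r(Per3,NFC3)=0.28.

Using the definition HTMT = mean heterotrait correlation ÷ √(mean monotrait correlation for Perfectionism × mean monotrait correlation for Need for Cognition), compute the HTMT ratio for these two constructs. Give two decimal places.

Between-construct mean = 2.92/9 = 0.3244.
Mean within-Per = 1.67/3 = 0.5567; mean within-NFC = 1.46/3 = 0.4867.
Geometric mean = √(0.5567 × 0.4867) = 0.5205.
HTMT = 0.3244 / 0.5205 = 0.62.

0.62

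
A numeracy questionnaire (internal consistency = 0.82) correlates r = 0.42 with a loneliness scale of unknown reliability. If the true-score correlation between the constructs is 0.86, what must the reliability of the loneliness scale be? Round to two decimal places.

r_true = r_obs / √(r_xx · r_yy) ⇒ 0.86 = 0.42 / √(0.82 · r_yy).
√(0.82 · r_yy) = 0.42 / 0.86 = 0.4884; 0.82 · r_yy = 0.2385; r_yy = 0.2385 / 0.82 ≈ 0.29.

0.29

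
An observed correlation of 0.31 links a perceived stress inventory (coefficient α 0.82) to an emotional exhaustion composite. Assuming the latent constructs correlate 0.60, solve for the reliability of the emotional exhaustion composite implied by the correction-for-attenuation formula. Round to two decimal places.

0.33

r_true = r_obs / √(r_xx · r_yy) ⇒ 0.60 = 0.31 / √(0.82 · r_yy).
√(0.82 · r_yy) = 0.31 / 0.60 = 0.5167; 0.82 · r_yy = 0.2670; r_yy = 0.2670 / 0.82 ≈ 0.33.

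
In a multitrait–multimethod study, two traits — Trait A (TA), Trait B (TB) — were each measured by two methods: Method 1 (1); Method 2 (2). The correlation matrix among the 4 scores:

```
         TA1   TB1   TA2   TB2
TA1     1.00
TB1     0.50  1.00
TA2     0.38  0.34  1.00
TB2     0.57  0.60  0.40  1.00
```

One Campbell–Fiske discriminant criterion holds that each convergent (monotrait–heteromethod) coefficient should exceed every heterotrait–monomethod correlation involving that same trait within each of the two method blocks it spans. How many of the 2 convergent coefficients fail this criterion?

1

Each convergent coefficient versus the relevant comparison correlations:
TA (methods 1·2): 0.38 vs {0.50, 0.40} → fail.
TB (methods 1·2): 0.60 vs {0.50, 0.40} → pass.
1 of 2 fail.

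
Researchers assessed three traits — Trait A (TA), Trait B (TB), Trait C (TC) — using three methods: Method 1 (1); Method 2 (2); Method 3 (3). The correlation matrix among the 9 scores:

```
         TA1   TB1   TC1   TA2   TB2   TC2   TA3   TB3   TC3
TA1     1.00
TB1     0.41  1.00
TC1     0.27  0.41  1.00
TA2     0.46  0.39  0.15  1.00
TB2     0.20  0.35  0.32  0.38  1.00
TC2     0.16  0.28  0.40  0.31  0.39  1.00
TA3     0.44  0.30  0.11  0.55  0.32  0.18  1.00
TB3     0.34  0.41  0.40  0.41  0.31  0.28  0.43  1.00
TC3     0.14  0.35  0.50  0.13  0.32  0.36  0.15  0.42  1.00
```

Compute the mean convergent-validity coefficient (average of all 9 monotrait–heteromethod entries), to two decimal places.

Convergent values: 0.46, 0.44, 0.55, 0.35, 0.41, 0.31, 0.40, 0.50, 0.36; mean = 3.78/9 = 0.42.

0.42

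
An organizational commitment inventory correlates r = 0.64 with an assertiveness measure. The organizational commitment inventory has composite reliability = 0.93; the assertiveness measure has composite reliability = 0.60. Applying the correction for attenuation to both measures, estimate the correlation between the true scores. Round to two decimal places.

r_true = r_obs / √(r_xx · r_yy) = 0.64 / √(0.93 × 0.60) = 0.64 / √0.5580 = 0.64 / 0.7470 ≈ 0.86.

0.86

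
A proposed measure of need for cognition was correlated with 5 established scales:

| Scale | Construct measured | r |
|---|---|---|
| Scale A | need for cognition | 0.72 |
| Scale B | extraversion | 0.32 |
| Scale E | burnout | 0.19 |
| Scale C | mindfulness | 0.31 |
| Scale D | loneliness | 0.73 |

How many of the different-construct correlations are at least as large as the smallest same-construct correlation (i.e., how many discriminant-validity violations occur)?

1

Convergent (same construct = need for cognition): Scale A.
Smallest convergent = 0.72. Discriminant values: 0.32, 0.19, 0.31, 0.73; count ≥ 0.72 → 1.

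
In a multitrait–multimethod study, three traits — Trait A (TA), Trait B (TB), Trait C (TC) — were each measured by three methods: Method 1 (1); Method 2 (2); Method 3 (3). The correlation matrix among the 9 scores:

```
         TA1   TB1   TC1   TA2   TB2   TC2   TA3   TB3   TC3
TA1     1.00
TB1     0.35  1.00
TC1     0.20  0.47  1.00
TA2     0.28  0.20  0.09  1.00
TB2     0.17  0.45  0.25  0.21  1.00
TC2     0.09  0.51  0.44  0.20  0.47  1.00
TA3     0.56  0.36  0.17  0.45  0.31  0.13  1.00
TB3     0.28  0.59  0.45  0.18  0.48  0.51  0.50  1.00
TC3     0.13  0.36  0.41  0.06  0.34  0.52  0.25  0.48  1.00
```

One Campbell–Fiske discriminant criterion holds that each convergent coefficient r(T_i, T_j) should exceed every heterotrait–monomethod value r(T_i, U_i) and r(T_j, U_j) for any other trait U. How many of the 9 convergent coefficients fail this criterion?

Convergent coefficients and their comparison sets:
TA (methods 1·2): 0.28 vs {0.35, 0.21, 0.20, 0.20} → fail.
TA (methods 1·3): 0.56 vs {0.35, 0.50, 0.20, 0.25} → pass.
TA (methods 2·3): 0.45 vs {0.21, 0.50, 0.20, 0.25} → fail.
TB (methods 1·2): 0.45 vs {0.35, 0.21, 0.47, 0.47} → fail.
TB (methods 1·3): 0.59 vs {0.35, 0.50, 0.47, 0.48} → pass.
TB (methods 2·3): 0.48 vs {0.21, 0.50, 0.47, 0.48} → fail.
TC (methods 1·2): 0.44 vs {0.20, 0.20, 0.47, 0.47} → fail.
TC (methods 1·3): 0.41 vs {0.20, 0.25, 0.47, 0.48} → fail.
TC (methods 2·3): 0.52 vs {0.20, 0.25, 0.47, 0.48} → pass.
6 of 9 fail.

6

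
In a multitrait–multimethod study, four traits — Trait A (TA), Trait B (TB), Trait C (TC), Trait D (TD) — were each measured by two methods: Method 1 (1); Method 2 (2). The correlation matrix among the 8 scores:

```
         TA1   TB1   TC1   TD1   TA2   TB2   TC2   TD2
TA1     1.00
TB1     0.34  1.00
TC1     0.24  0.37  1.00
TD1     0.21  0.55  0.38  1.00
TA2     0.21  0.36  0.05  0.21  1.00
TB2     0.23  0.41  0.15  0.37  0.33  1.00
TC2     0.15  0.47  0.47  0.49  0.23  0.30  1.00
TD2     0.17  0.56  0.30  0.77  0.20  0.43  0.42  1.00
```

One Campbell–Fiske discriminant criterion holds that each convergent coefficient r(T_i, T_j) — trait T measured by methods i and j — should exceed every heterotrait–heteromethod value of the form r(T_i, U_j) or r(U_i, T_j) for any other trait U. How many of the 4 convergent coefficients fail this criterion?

3

Each convergent coefficient versus the relevant comparison correlations:
TA (methods 1·2): 0.21 vs {0.23, 0.36, 0.15, 0.05, 0.17, 0.21} → fail.
TB (methods 1·2): 0.41 vs {0.36, 0.23, 0.47, 0.15, 0.56, 0.37} → fail.
TC (methods 1·2): 0.47 vs {0.05, 0.15, 0.15, 0.47, 0.30, 0.49} → fail.
TD (methods 1·2): 0.77 vs {0.21, 0.17, 0.37, 0.56, 0.49, 0.30} → pass.
3 of 4 fail.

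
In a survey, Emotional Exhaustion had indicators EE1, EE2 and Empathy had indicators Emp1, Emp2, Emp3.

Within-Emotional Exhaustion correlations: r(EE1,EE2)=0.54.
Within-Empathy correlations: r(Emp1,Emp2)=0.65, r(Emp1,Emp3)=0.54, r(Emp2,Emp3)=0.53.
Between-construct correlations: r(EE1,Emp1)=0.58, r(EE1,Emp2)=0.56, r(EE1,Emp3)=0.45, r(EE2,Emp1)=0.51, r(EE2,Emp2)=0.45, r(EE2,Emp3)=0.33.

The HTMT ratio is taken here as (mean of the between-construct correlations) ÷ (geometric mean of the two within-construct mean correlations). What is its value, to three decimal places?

0.863

Mean heterotrait r = 2.88/6 = 0.4800.
Mean within-EE = 0.54/1 = 0.5400; mean within-Emp = 1.72/3 = 0.5733.
Geometric mean = √(0.5400 × 0.5733) = 0.5564.
HTMT = 0.4800 / 0.5564 = 0.863.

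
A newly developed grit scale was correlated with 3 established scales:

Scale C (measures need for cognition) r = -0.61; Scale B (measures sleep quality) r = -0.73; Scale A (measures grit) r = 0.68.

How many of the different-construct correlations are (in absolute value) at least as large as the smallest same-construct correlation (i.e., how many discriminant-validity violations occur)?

1

Convergent (same construct = grit): Scale A.
Smallest convergent = 0.68. Discriminant |r|: 0.61, 0.73; count ≥ 0.68 → 1.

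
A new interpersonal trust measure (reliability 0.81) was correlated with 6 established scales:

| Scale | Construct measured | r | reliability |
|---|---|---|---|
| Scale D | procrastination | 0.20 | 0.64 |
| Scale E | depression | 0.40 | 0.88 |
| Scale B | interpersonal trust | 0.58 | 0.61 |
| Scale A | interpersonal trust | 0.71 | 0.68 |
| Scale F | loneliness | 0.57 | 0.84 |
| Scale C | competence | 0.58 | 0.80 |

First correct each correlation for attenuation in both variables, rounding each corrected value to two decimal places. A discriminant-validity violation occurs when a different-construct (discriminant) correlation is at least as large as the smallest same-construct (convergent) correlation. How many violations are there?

0

Disattenuated r (r / √(r_scale · r_new)):
  Scale D (disc): 0.20 / √(0.64·0.81) = 0.28
  Scale E (disc): 0.40 / √(0.88·0.81) = 0.47
  Scale B (conv): 0.58 / √(0.61·0.81) = 0.83
  Scale A (conv): 0.71 / √(0.68·0.81) = 0.96
  Scale F (disc): 0.57 / √(0.84·0.81) = 0.69
  Scale C (disc): 0.58 / √(0.80·0.81) = 0.72
Smallest convergent = 0.83. Discriminant values: 0.28, 0.47, 0.69, 0.72; count ≥ 0.83 → 0.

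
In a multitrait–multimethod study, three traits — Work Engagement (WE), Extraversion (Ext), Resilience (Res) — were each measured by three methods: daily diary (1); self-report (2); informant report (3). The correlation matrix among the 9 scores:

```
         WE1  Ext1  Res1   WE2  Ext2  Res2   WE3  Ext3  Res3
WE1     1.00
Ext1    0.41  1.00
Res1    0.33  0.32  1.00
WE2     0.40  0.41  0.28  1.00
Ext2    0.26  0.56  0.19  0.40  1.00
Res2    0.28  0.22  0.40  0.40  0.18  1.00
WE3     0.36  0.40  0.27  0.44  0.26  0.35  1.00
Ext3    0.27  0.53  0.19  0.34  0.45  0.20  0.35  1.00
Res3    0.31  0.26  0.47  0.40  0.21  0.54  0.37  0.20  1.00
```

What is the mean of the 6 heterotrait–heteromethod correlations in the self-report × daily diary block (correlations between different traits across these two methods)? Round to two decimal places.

HTHM values (method 2 × method 1): 0.41, 0.28, 0.26, 0.19, 0.28, 0.22; mean = 1.64/6 = 0.27.

0.27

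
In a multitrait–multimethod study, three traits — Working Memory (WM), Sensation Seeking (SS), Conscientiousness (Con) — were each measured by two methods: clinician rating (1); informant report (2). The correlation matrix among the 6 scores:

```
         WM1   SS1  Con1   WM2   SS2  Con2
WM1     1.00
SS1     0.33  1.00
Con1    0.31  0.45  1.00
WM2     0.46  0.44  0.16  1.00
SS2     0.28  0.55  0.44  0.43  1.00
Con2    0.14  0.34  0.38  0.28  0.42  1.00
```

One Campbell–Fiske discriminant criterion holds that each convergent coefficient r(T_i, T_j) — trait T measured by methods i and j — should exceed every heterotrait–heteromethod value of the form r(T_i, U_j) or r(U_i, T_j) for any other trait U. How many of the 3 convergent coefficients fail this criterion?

Convergent coefficients and their comparison sets:
WM (methods 1·2): 0.46 vs {0.28, 0.44, 0.14, 0.16} → pass.
SS (methods 1·2): 0.55 vs {0.44, 0.28, 0.34, 0.44} → pass.
Con (methods 1·2): 0.38 vs {0.16, 0.14, 0.44, 0.34} → fail.
1 of 3 fail.

1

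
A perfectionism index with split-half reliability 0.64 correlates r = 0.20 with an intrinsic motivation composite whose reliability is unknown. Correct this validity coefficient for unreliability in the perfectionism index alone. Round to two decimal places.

0.25

Single correction: r_c = r_obs / √r_xx = 0.20 / √0.64 = 0.20 / 0.8000 ≈ 0.25.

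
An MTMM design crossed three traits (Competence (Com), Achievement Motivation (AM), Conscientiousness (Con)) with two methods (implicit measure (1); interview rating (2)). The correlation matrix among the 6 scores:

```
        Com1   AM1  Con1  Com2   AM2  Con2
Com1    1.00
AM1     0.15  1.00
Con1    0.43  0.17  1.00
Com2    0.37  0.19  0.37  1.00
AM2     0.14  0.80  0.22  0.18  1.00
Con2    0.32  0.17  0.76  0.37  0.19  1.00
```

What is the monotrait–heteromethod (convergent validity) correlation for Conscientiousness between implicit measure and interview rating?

Same trait (Con), different methods: r(Con1, Con2) = 0.76.

0.76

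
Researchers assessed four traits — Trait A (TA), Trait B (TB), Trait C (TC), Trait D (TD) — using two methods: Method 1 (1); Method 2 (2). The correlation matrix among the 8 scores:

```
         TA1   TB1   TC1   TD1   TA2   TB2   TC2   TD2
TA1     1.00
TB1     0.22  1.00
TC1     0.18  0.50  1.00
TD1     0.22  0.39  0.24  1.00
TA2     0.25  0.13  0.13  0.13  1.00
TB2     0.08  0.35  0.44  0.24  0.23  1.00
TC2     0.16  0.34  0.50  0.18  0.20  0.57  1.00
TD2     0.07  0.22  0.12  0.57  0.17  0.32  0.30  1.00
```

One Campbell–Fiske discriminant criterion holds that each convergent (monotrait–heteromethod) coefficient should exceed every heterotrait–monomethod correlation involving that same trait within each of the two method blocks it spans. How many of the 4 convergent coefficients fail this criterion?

Convergent coefficients and their comparison sets:
TA (methods 1·2): 0.25 vs {0.22, 0.23, 0.18, 0.20, 0.22, 0.17} → pass.
TB (methods 1·2): 0.35 vs {0.22, 0.23, 0.50, 0.57, 0.39, 0.32} → fail.
TC (methods 1·2): 0.50 vs {0.18, 0.20, 0.50, 0.57, 0.24, 0.30} → fail.
TD (methods 1·2): 0.57 vs {0.22, 0.17, 0.39, 0.32, 0.24, 0.30} → pass.
2 of 4 fail.

2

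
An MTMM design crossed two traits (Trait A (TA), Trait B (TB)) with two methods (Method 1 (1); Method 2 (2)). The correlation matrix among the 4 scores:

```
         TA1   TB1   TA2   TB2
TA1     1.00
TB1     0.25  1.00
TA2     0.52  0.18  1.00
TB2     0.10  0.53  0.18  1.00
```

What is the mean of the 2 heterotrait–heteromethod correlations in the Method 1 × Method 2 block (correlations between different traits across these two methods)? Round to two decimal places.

HTHM values (method 1 × method 2): 0.10, 0.18; mean = 0.28/2 = 0.14.

0.14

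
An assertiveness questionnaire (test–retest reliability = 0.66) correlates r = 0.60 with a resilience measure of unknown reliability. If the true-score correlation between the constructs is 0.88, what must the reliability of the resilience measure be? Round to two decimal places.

r_true = r_obs / √(r_xx · r_yy) ⇒ 0.88 = 0.60 / √(0.66 · r_yy).
√(0.66 · r_yy) = 0.60 / 0.88 = 0.6818; 0.66 · r_yy = 0.4649; r_yy = 0.4649 / 0.66 ≈ 0.70.

0.70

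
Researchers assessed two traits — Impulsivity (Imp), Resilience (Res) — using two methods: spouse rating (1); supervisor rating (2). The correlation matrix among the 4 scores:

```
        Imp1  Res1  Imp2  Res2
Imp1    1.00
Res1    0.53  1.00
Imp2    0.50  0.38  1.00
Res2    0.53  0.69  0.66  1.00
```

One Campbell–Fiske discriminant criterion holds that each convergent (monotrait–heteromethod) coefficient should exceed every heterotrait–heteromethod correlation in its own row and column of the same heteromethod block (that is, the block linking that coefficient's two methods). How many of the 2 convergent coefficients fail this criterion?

1

Each convergent coefficient versus the relevant comparison correlations:
Imp (methods 1·2): 0.50 vs {0.53, 0.38} → fail.
Res (methods 1·2): 0.69 vs {0.38, 0.53} → pass.
1 of 2 fail.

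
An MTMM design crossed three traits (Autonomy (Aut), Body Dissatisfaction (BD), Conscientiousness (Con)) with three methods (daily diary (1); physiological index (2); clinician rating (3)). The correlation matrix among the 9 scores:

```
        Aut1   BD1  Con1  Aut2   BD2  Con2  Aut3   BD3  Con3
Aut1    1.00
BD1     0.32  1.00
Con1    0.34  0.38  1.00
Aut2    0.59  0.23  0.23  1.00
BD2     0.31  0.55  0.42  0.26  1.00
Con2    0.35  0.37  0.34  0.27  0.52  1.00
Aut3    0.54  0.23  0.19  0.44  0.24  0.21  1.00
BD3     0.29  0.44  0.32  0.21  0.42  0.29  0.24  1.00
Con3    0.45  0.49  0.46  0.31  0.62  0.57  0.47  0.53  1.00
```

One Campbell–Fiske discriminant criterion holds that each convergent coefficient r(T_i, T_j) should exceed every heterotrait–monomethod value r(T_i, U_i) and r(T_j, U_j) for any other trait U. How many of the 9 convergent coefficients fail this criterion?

5

Each convergent coefficient versus the relevant comparison correlations:
Aut (methods 1·2): 0.59 vs {0.32, 0.26, 0.34, 0.27} → pass.
Aut (methods 1·3): 0.54 vs {0.32, 0.24, 0.34, 0.47} → pass.
Aut (methods 2·3): 0.44 vs {0.26, 0.24, 0.27, 0.47} → fail.
BD (methods 1·2): 0.55 vs {0.32, 0.26, 0.38, 0.52} → pass.
BD (methods 1·3): 0.44 vs {0.32, 0.24, 0.38, 0.53} → fail.
BD (methods 2·3): 0.42 vs {0.26, 0.24, 0.52, 0.53} → fail.
Con (methods 1·2): 0.34 vs {0.34, 0.27, 0.38, 0.52} → fail.
Con (methods 1·3): 0.46 vs {0.34, 0.47, 0.38, 0.53} → fail.
Con (methods 2·3): 0.57 vs {0.27, 0.47, 0.52, 0.53} → pass.
5 of 9 fail.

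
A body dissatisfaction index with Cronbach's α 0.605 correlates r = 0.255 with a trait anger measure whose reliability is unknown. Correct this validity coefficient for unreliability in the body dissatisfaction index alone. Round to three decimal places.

0.328

Single correction: r_c = r_obs / √r_xx = 0.255 / √0.605 = 0.255 / 0.7778 ≈ 0.328.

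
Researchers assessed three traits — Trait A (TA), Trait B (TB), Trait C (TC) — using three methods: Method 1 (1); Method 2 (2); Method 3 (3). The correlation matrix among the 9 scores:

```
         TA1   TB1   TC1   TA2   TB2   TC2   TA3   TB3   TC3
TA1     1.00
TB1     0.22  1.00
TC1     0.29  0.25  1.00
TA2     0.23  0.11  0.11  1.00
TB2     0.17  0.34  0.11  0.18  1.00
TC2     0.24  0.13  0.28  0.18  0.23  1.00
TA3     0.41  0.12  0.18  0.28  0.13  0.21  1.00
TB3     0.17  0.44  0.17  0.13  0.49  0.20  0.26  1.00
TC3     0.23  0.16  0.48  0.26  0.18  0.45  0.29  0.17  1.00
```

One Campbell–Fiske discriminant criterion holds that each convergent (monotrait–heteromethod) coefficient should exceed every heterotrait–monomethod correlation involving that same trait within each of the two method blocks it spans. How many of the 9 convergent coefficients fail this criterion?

3

Each convergent coefficient versus the relevant comparison correlations:
TA (methods 1·2): 0.23 vs {0.22, 0.18, 0.29, 0.18} → fail.
TA (methods 1·3): 0.41 vs {0.22, 0.26, 0.29, 0.29} → pass.
TA (methods 2·3): 0.28 vs {0.18, 0.26, 0.18, 0.29} → fail.
TB (methods 1·2): 0.34 vs {0.22, 0.18, 0.25, 0.23} → pass.
TB (methods 1·3): 0.44 vs {0.22, 0.26, 0.25, 0.17} → pass.
TB (methods 2·3): 0.49 vs {0.18, 0.26, 0.23, 0.17} → pass.
TC (methods 1·2): 0.28 vs {0.29, 0.18, 0.25, 0.23} → fail.
TC (methods 1·3): 0.48 vs {0.29, 0.29, 0.25, 0.17} → pass.
TC (methods 2·3): 0.45 vs {0.18, 0.29, 0.23, 0.17} → pass.
3 of 9 fail.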